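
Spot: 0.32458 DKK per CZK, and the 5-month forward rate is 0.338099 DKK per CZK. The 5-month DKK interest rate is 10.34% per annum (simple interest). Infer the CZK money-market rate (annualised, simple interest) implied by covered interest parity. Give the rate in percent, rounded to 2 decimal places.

T = 5/12 years.
By CIP, F/S equals the DKK-to-CZK growth ratio: 0.338099/0.32458 = 1.0416507.
DKK growth factor: 1 + 0.1034×5/12 = 1.0430833.
Hence g_CZK = 1.0013753.
(1.0013753 − 1)/T = 0.003301, i.e. 0.33%.

0.33%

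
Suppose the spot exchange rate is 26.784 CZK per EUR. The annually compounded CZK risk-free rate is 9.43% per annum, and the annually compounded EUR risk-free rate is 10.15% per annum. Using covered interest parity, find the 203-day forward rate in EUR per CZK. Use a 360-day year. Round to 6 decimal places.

0.037474

T = 203/360 years.
CZK accumulates by (1 + 0.0943)^(203/360) = 1.052128.
EUR accumulates by (1 + 0.1015)^(203/360) = 1.056026.
Forward (CZK per EUR) = 26.784 × 1.052128 / 1.056026 = 26.68513.
Invert for EUR per CZK: 1 / 26.68513 = 0.037474.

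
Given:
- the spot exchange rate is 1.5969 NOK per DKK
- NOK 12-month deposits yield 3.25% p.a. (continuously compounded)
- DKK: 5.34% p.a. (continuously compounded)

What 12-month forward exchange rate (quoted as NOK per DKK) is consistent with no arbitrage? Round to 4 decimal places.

1.5639

T = 1 year.
Growth of 1 NOK over T: e^(0.0325×1) = 1.0330339.
DKK accumulates by e^(0.0534×1) = 1.0548515.
So F = 1.5969 × 1.0330339 / 1.0548515 = 1.563871 (NOK/DKK).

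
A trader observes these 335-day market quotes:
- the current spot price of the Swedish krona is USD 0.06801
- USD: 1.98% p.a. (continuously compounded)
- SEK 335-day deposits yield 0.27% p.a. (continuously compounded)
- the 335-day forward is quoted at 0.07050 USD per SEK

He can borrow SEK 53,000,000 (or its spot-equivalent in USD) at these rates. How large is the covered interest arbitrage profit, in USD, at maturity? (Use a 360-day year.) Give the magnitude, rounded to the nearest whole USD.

T = 335/360 years.
Route A — deposit SEK, sell forward: 53,000,000 × 1.002515659 × 0.07050 = USD 3,745,899.76.
Route B — convert at spot, deposit USD: 53,000,000 × 0.06801 × 1.018595788 = USD 3,671,559.08.
The quoted forward overvalues SEK, so borrow USD, buy SEK at spot, deposit the SEK at 0.27%, and sell the proceeds forward at 0.07050.
The gap between the two covered legs is USD 74,341.

USD 74,341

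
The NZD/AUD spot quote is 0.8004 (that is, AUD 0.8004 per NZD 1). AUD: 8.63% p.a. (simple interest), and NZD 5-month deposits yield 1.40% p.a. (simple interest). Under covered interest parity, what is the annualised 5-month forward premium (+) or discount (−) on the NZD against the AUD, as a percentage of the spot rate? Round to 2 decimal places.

T = 5/12 years.
F = S · g_AUD/g_NZD = 0.8004 × 1.0359583/1.0058333 = 0.8243722.
Annualised premium = (F − S)/S × (1/T) = (0.8243722 − 0.8004)/0.8004 ÷ (5/12) = 7.19%.

+7.19%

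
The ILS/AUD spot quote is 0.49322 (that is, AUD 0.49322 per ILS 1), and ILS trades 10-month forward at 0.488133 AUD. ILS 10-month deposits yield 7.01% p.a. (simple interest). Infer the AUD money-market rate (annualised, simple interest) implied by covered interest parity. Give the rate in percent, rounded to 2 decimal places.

5.70%

T = 10/12 years.
CIP gives F = S · g_AUD/g_ILS, so g_AUD/g_ILS = 0.488133/0.49322 = 0.9896861.
The ILS side grows by 1 + 0.0701×10/12 = 1.0584167.
So the AUD growth factor = 1.0475003.
r = (1.0475003 − 1)/(10/12) = 0.057000 → 5.70%.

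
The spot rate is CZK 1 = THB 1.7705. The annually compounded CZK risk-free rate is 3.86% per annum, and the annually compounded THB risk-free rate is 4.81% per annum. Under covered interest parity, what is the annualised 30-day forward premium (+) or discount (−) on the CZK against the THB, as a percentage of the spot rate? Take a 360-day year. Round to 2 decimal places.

+0.91%

T = 30/360 years.
No-arbitrage forward: 1.7705 × 1.0039226 / 1.0031611 = 1.7718440 THB/CZK.
Annualised premium = (F − S)/S × (1/T) = (1.7718440 − 1.7705)/1.7705 ÷ (30/360) = 0.91%.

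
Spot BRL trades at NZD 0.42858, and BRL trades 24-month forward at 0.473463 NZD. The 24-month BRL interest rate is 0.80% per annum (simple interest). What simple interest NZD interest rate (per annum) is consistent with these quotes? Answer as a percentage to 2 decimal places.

T = 2 years.
By CIP, F/S equals the NZD-to-BRL growth ratio: 0.473463/0.42858 = 1.1047249.
The BRL side grows by 1 + 0.0080×2 = 1.016000.
That pins the NZD growth at 1.1224005.
(1.1224005 − 1)/T = 0.061200, i.e. 6.12%.

6.12%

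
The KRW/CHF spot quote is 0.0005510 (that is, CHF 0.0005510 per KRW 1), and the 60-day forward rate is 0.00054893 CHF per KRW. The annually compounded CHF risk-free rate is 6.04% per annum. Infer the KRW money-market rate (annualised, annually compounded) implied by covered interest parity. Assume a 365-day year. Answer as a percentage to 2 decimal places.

T = 60/365 years.
F/S = 0.00054893/0.000551 = 0.9962432 = (growth of CHF) / (growth of KRW).
CHF growth factor: (1 + 0.0604)^(60/365) = 1.0096871.
So the KRW growth factor = 1.0134946.
r = 1.0134946^(365/60) − 1 = 0.084960 → 8.50%.

8.50%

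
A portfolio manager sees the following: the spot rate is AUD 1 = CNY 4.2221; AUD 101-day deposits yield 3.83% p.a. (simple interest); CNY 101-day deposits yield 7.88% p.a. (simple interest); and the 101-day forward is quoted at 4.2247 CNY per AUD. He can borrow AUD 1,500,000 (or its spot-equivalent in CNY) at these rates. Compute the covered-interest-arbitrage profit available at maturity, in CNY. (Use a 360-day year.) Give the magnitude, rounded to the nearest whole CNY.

T = 101/360 years.
Invest the AUD and cover forward: 1,500,000 × 1.010745278 × 4.2247 = CNY 6,405,143.36.
Convert at spot and invest in CNY: 1,500,000 × 4.2221 × 1.022107778 = CNY 6,473,161.87.
The quoted forward undervalues AUD, so borrow AUD, convert to CNY at spot, deposit the CNY at 7.88%, and buy AUD forward at 4.2247 to cover the loan.
Profit = 6,473,161.87 − 6,405,143.36 = CNY 68,019.

CNY 68,019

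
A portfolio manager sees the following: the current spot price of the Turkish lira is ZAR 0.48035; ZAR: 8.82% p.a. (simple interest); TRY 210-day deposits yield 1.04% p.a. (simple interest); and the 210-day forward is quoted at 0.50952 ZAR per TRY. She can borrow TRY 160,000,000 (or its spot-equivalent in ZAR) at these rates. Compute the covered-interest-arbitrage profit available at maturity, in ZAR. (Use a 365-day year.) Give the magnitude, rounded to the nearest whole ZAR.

T = 210/365 years.
Invest the TRY and cover forward: 160,000,000 × 1.0059835616 × 0.50952 = ZAR 82,010,999.09.
Convert at spot and invest in ZAR: 160,000,000 × 0.48035 × 1.0507452055 = ZAR 80,756,073.51.
The quoted forward overvalues TRY, so borrow ZAR, buy TRY at spot, deposit the TRY at 1.04%, and sell the proceeds forward at 0.50952.
Arbitrage profit = |82,010,999.09 − 80,756,073.51| = ZAR 1,254,926.

ZAR 1,254,926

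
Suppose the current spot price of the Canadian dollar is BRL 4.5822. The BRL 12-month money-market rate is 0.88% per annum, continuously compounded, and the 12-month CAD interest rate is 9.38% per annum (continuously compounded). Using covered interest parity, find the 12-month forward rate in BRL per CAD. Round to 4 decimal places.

T = 1 year.
Growth of 1 BRL over T: e^(0.0088×1) = 1.0088388.
CAD growth factor: e^(0.0938×1) = 1.0983401.
So F = 4.5822 × 1.0088388 / 1.0983401 = 4.208807 (BRL/CAD).

4.2088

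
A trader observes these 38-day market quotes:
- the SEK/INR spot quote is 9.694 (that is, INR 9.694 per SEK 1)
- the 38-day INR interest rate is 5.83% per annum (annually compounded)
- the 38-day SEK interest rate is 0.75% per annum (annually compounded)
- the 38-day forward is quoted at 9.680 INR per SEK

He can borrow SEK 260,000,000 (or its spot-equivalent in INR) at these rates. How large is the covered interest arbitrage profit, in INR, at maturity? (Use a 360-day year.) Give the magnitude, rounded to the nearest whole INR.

INR 16,774,574

T = 38/360 years.
Invest the SEK and cover forward: 260,000,000 × 1.000789023793 × 9.680 = INR 2,518,785,815.08.
Convert at spot and invest in INR: 260,000,000 × 9.694 × 1.005999106858 = INR 2,535,560,388.89.
The quoted forward undervalues SEK, so borrow SEK, convert to INR at spot, deposit the INR at 5.83%, and buy SEK forward at 9.680 to cover the loan.
Profit = 2,535,560,388.89 − 2,518,785,815.08 = INR 16,774,574.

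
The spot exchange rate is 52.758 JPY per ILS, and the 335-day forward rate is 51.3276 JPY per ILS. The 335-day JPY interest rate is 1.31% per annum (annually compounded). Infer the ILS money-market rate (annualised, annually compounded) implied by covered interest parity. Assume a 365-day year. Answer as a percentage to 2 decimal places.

T = 335/365 years.
CIP gives F = S · g_JPY/g_ILS, so g_JPY/g_ILS = 51.3276/52.758 = 0.9728875.
JPY growth factor: (1 + 0.0131)^(335/365) = 1.0120168.
That pins the ILS growth at 1.0402198.
r = 1.0402198^(365/335) − 1 = 0.043900 → 4.39%.

4.39%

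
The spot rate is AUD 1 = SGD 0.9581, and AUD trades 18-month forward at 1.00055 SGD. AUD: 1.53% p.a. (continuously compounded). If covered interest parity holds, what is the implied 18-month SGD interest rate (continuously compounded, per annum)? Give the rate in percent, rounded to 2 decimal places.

T = 18/12 years.
CIP gives F = S · g_SGD/g_AUD, so g_SGD/g_AUD = 1.00055/0.9581 = 1.0443064.
The AUD side grows by e^(0.0153×18/12) = 1.0232154.
That pins the SGD growth at 1.0685504.
Take logs: ln 1.0685504 / (18/12) = 0.044202, so 4.42%.

4.42%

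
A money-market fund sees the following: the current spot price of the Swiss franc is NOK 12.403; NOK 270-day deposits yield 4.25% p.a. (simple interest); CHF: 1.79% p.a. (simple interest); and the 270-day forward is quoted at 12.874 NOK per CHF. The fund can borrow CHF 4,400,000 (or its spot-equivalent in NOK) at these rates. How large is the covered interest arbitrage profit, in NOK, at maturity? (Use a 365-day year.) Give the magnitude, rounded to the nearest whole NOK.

T = 270/365 years.
Keep in CHF, deliver into the forward: 4,400,000·1.0132410959·12.874 = NOK 57,395,649.82.
Swap to NOK now, deposit: 4,400,000·12.403·1.0314383562 = NOK 56,288,891.70.
The quoted forward overvalues CHF, so borrow NOK, buy CHF at spot, deposit the CHF at 1.79%, and sell the proceeds forward at 12.874.
The gap between the two covered legs is NOK 1,106,758.

NOK 1,106,758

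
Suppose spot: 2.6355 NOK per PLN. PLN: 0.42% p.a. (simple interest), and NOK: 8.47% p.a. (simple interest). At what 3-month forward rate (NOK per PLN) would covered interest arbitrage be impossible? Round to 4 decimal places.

2.6885

T = 3/12 years.
NOK growth factor: 1 + 0.0847×3/12 = 1.021175.
Growth of 1 PLN over T: 1 + 0.0042×3/12 = 1.001050.
CIP: F = S · (grow NOK)/(grow PLN) = 2.6355 × 1.021175/1.001050 = 2.688484 NOK per PLN.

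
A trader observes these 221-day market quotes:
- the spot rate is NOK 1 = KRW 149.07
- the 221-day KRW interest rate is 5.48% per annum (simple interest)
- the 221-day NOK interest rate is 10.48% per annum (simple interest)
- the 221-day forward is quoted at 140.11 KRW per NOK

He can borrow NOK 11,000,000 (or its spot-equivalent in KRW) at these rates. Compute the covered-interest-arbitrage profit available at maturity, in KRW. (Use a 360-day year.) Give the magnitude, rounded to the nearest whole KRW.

KRW 54,569,083

T = 221/360 years.
Route A — deposit NOK, sell forward: 11,000,000 × 1.064335555556 × 140.11 = KRW 1,640,364,601.58.
Route B — convert at spot, deposit KRW: 11,000,000 × 149.07 × 1.033641111111 = KRW 1,694,933,684.77.
The quoted forward undervalues NOK, so borrow NOK, convert to KRW at spot, deposit the KRW at 5.48%, and buy NOK forward at 140.11 to cover the loan.
Arbitrage profit = |1,640,364,601.58 − 1,694,933,684.77| = KRW 54,569,083.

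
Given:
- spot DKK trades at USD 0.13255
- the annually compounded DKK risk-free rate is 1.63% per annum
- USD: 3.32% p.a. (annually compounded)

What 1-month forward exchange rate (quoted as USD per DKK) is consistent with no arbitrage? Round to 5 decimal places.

0.13273

T = 1/12 years.
Growth of 1 USD over T: (1 + 0.0332)^(1/12) = 1.0027254.
DKK accumulates by (1 + 0.0163)^(1/12) = 1.0013483.
Forward (USD per DKK) = 0.13255 × 1.0027254 / 1.0013483 = 0.1327323.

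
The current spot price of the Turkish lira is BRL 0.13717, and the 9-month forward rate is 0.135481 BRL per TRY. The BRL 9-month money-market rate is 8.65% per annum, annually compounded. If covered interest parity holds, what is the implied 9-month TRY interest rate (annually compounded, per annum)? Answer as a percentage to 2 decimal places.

10.46%

T = 9/12 years.
CIP gives F = S · g_BRL/g_TRY, so g_BRL/g_TRY = 0.135481/0.13717 = 0.9876868.
BRL growth factor: (1 + 0.0865)^(9/12) = 1.0641977.
So the TRY growth factor = 1.0774647.
Annualise: 1.0774647^(12/9) − 1 = 0.104598 = 10.46%.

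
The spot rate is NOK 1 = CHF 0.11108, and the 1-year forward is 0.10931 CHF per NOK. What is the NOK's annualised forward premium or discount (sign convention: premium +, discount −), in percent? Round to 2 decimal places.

-1.59%

T = 1 year.
(F − S)/S = (0.10931 − 0.11108)/0.11108 = -0.0159345.
Per annum: -0.0159345 / 1 = -0.015935 = -1.59%.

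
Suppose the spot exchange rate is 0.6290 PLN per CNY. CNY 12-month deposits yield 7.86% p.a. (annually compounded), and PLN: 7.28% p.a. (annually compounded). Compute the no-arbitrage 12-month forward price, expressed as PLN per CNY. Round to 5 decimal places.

T = 1 year.
PLN growth factor: (1 + 0.0728)^1 = 1.072800.
CNY accumulates by (1 + 0.0786)^1 = 1.078600.
CIP: F = S · (grow PLN)/(grow CNY) = 0.629 × 1.072800/1.078600 = 0.6256177 PLN per CNY.

0.62562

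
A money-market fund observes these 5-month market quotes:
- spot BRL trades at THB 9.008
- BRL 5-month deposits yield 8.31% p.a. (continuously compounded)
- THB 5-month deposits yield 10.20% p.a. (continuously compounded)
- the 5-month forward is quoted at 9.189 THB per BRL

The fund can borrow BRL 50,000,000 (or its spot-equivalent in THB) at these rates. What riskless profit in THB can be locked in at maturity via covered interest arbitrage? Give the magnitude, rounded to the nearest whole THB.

THB 5,682,486

T = 5/12 years.
Invest the BRL and cover forward: 50,000,000 × 1.03523142422 × 9.189 = THB 475,637,077.86.
Convert at spot and invest in THB: 50,000,000 × 9.008 × 1.04341605637 = THB 469,954,591.79.
The quoted forward overvalues BRL, so borrow THB, buy BRL at spot, deposit the BRL at 8.31%, and sell the proceeds forward at 9.189.
The gap between the two covered legs is THB 5,682,486.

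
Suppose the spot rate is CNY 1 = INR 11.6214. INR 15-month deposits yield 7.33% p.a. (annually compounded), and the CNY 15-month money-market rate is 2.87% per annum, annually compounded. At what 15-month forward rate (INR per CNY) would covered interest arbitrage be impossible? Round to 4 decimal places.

12.2546

T = 15/12 years.
INR growth factor: (1 + 0.0733)^(15/12) = 1.0924496.
CNY accumulates by (1 + 0.0287)^(15/12) = 1.03600279.
Forward (INR per CNY) = 11.6214 × 1.0924496 / 1.03600279 = 12.254594.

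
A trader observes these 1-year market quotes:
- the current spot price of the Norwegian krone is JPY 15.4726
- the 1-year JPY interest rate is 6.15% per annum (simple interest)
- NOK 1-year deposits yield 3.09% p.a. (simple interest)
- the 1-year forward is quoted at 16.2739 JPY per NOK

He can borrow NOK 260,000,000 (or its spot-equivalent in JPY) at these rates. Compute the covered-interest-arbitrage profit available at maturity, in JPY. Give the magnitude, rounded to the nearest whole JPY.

T = 1 year.
Invest the NOK and cover forward: 260,000,000 × 1.030900 × 16.2739 = JPY 4,361,958,512.60.
Convert at spot and invest in JPY: 260,000,000 × 15.4726 × 1.061500 = JPY 4,270,282,874.00.
The quoted forward overvalues NOK, so borrow JPY, buy NOK at spot, deposit the NOK at 3.09%, and sell the proceeds forward at 16.2739.
Profit = 4,361,958,512.60 − 4,270,282,874.00 = JPY 91,675,639.

JPY 91,675,639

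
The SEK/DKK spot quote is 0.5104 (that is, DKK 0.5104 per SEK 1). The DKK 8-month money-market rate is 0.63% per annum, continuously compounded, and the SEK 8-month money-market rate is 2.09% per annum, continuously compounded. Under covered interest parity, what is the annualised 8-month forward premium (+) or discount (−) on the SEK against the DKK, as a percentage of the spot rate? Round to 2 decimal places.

T = 8/12 years.
No-arbitrage forward: 0.5104 × 1.0042088 / 1.0140309 = 0.5054562 DKK/SEK.
Annualised premium = (F − S)/S × (1/T) = (0.5054562 − 0.5104)/0.5104 ÷ (8/12) = -1.45%.

-1.45%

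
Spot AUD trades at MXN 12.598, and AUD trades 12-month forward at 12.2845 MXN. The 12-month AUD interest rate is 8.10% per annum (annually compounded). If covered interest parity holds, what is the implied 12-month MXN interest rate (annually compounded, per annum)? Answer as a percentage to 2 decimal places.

5.41%

T = 1 year.
F/S = 12.2845/12.598 = 0.9751151 = (growth of MXN) / (growth of AUD).
The AUD side grows by (1 + 0.0810)^1 = 1.081000.
Hence g_MXN = 1.0540994.
r = 1.0540994^(1/1) − 1 = 0.054099 → 5.41%.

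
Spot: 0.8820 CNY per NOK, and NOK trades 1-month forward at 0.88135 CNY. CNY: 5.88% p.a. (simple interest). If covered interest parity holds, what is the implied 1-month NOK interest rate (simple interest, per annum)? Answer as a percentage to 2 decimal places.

T = 1/12 years.
CIP gives F = S · g_CNY/g_NOK, so g_CNY/g_NOK = 0.88135/0.882 = 0.9992630.
CNY growth factor: 1 + 0.0588×1/12 = 1.004900.
So the NOK growth factor = 1.0056412.
r = (1.0056412 − 1)/(1/12) = 0.067694 → 6.77%.

6.77%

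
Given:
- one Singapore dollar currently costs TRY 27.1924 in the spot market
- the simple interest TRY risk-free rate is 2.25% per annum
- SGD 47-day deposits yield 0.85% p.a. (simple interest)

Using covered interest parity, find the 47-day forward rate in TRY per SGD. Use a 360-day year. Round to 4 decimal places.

27.2420

T = 47/360 years.
Growth of 1 TRY over T: 1 + 0.0225×47/360 = 1.0029375.
Growth of 1 SGD over T: 1 + 0.0085×47/360 = 1.00110972.
Forward (TRY per SGD) = 27.1924 × 1.0029375 / 1.00110972 = 27.242047.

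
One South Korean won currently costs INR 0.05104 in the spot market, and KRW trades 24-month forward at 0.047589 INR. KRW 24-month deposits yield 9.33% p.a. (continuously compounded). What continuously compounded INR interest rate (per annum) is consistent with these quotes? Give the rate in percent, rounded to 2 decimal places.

5.83%

T = 2 years.
F/S = 0.047589/0.05104 = 0.9323864 = (growth of INR) / (growth of KRW).
KRW growth factor: e^(0.0933×2) = 1.2051451.
That pins the INR growth at 1.1236609.
r = ln(1.1236609)/2 = 0.058296 → 5.83%.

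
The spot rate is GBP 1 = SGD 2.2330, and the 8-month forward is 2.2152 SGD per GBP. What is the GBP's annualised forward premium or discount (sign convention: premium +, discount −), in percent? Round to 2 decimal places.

T = 8/12 years.
(F − S)/S = (2.2152 − 2.233)/2.233 = -0.0079713.
Per annum: -0.0079713 / (8/12) = -0.011957 = -1.20%.

-1.20%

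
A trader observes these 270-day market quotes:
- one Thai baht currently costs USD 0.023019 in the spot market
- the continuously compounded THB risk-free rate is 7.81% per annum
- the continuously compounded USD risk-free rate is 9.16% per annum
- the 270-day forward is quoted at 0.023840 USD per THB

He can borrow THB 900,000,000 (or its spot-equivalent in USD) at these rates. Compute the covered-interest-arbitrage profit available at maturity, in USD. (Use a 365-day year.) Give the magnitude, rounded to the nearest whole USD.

T = 270/365 years.
Invest the THB and cover forward: 900,000,000 × 1.0594740468 × 0.023840 = USD 22,732,075.15.
Convert at spot and invest in USD: 900,000,000 × 0.023019 × 1.0701072789 = USD 22,169,519.51.
The quoted forward overvalues THB, so borrow USD, buy THB at spot, deposit the THB at 7.81%, and sell the proceeds forward at 0.023840.
Arbitrage profit = |22,732,075.15 − 22,169,519.51| = USD 562,556.

USD 562,556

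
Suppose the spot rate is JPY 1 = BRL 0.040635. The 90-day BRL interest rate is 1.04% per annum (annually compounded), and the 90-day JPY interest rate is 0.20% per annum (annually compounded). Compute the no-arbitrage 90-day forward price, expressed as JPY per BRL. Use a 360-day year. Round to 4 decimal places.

T = 90/360 years.
BRL accumulates by (1 + 0.0104)^(90/360) = 1.00258992.
Growth of 1 JPY over T: (1 + 0.0020)^(90/360) = 1.00049963.
CIP: F = S · (grow BRL)/(grow JPY) = 0.040635 × 1.00258992/1.00049963 = 0.040719897 BRL per JPY.
Quoted the other way: 1/0.040719897 = 24.5580 JPY per BRL.

24.5580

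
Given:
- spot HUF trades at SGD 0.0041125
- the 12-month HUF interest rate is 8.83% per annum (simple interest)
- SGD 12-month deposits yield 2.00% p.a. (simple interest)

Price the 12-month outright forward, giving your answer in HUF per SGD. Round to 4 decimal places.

259.4434

T = 1 year.
Growth of 1 SGD over T: 1 + 0.0200×1 = 1.020000.
HUF growth factor: 1 + 0.0883×1 = 1.088300.
CIP: F = S · (grow SGD)/(grow HUF) = 0.0041125 × 1.020000/1.088300 = 0.00385440595 SGD per HUF.
Quoted the other way: 1/0.00385440595 = 259.4434 HUF per SGD.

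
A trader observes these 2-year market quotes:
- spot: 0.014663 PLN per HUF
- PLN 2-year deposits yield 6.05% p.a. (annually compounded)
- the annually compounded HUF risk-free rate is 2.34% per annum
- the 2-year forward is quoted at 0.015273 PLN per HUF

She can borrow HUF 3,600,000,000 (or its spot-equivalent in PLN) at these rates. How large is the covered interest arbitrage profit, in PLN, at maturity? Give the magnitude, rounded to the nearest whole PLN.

T = 2 years.
Invest the HUF and cover forward: 3,600,000,000 × 1.04734756 × 0.015273 = PLN 57,586,101.42.
Convert at spot and invest in PLN: 3,600,000,000 × 0.014663 × 1.12466025 = PLN 59,367,215.68.
The quoted forward undervalues HUF, so borrow HUF, convert to PLN at spot, deposit the PLN at 6.05%, and buy HUF forward at 0.015273 to cover the loan.
The gap between the two covered legs is PLN 1,781,114.

PLN 1,781,114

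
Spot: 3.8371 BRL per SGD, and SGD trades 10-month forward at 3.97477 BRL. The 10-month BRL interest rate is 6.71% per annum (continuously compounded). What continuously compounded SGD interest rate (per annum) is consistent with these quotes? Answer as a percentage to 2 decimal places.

2.48%

T = 10/12 years.
By CIP, F/S equals the BRL-to-SGD growth ratio: 3.97477/3.8371 = 1.0358787.
BRL growth factor: e^(0.0671×10/12) = 1.0575096.
So the SGD growth factor = 1.0208817.
Take logs: ln 1.0208817 / (10/12) = 0.024800, so 2.48%.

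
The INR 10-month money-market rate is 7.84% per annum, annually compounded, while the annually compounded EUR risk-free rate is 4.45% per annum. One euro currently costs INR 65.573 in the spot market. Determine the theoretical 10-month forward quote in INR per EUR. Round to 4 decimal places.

67.3418

T = 10/12 years.
INR growth factor: (1 + 0.0784)^(10/12) = 1.06491898.
Growth of 1 EUR over T: (1 + 0.0445)^(10/12) = 1.03694814.
So F = 65.573 × 1.06491898 / 1.03694814 = 67.341779 (INR/EUR).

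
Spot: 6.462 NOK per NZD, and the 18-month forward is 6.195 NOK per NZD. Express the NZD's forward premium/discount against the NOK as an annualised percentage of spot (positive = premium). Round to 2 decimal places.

T = 18/12 years.
(F − S)/S = (6.195 − 6.462)/6.462 = -0.0413185.
×(1/T) gives -2.75% p.a.

-2.75%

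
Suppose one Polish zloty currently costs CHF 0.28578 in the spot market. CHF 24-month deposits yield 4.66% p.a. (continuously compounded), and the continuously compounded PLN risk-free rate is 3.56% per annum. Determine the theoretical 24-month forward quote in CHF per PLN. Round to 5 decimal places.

T = 2 years.
CHF growth factor: e^(0.0466×2) = 1.0976812.
Growth of 1 PLN over T: e^(0.0356×2) = 1.073796.
CIP: F = S · (grow CHF)/(grow PLN) = 0.28578 × 1.0976812/1.073796 = 0.2921368 CHF per PLN.

0.29214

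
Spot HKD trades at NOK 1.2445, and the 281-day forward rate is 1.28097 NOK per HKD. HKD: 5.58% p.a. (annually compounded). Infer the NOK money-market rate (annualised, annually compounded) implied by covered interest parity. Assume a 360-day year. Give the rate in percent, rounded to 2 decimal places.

T = 281/360 years.
F/S = 1.28097/1.2445 = 1.0293049 = (growth of NOK) / (growth of HKD).
HKD growth factor: (1 + 0.0558)^(281/360) = 1.0432942.
Hence g_NOK = 1.0738678.
r = 1.0738678^(360/281) − 1 = 0.095601 → 9.56%.

9.56%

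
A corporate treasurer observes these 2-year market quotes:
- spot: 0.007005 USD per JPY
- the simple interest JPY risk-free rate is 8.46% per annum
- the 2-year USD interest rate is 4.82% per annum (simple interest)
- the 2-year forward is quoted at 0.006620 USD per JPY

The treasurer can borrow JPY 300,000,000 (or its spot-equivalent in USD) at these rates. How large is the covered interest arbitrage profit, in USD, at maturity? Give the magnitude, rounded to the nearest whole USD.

USD 17,947

T = 2 years.
Invest the JPY and cover forward: 300,000,000 × 1.169200 × 0.006620 = USD 2,322,031.20.
Convert at spot and invest in USD: 300,000,000 × 0.007005 × 1.096400 = USD 2,304,084.60.
The quoted forward overvalues JPY, so borrow USD, buy JPY at spot, deposit the JPY at 8.46%, and sell the proceeds forward at 0.006620.
Profit = 2,322,031.20 − 2,304,084.60 = USD 17,947.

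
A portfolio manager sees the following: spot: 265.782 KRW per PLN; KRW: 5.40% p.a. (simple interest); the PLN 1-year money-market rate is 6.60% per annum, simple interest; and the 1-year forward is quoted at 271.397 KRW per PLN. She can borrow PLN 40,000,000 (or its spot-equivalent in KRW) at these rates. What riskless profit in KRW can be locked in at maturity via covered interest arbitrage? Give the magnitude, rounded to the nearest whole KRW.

T = 1 year.
Route A — deposit PLN, sell forward: 40,000,000 × 1.066000 × 271.397 = KRW 11,572,368,080.00.
Route B — convert at spot, deposit KRW: 40,000,000 × 265.782 × 1.054000 = KRW 11,205,369,120.00.
The quoted forward overvalues PLN, so borrow KRW, buy PLN at spot, deposit the PLN at 6.60%, and sell the proceeds forward at 271.397.
Arbitrage profit = |11,572,368,080.00 − 11,205,369,120.00| = KRW 366,998,960.

KRW 366,998,960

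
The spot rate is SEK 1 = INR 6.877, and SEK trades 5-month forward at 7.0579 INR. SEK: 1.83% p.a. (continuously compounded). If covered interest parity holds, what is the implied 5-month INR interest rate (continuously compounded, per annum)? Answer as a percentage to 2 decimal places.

T = 5/12 years.
By CIP, F/S equals the INR-to-SEK growth ratio: 7.0579/6.877 = 1.0263051.
SEK growth factor: e^(0.0183×5/12) = 1.0076541.
Hence g_INR = 1.0341605.
r = ln(1.0341605)/(5/12) = 0.080616 → 8.06%.

8.06%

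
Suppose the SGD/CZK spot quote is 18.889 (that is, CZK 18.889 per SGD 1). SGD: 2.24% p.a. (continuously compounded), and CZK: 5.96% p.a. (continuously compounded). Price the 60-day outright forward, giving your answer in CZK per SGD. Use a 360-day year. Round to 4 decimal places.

T = 60/360 years.
CZK accumulates by e^(0.0596×60/360) = 1.00998283.
Growth of 1 SGD over T: e^(0.0224×60/360) = 1.00374031.
CIP: F = S · (grow CZK)/(grow SGD) = 18.889 × 1.00998283/1.00374031 = 19.006476 CZK per SGD.

19.0065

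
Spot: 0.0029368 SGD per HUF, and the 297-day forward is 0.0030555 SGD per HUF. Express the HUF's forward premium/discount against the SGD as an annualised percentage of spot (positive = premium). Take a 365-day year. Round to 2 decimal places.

+4.97%

T = 297/365 years.
HUF trades forward at +4.04181% vs spot over the period.
Annualise by dividing by T: 0.0404181 / (297/365) = 0.049672 → 4.97%.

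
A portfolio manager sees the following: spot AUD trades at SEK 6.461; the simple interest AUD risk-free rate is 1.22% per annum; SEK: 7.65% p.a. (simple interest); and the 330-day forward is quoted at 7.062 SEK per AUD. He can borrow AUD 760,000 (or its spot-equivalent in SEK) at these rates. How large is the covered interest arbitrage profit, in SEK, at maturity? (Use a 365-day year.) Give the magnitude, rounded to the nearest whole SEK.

T = 330/365 years.
Invest the AUD and cover forward: 760,000 × 1.011030137 × 7.062 = SEK 5,426,320.07.
Convert at spot and invest in SEK: 760,000 × 6.461 × 1.069164384 = SEK 5,249,982.02.
The quoted forward overvalues AUD, so borrow SEK, buy AUD at spot, deposit the AUD at 1.22%, and sell the proceeds forward at 7.062.
Profit = 5,426,320.07 − 5,249,982.02 = SEK 176,338.

SEK 176,338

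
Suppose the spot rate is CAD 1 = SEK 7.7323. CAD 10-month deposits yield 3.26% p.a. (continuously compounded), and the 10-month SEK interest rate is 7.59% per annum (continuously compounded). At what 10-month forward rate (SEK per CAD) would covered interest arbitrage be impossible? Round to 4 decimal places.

8.0164

T = 10/12 years.
SEK accumulates by e^(0.0759×10/12) = 1.0652931.
CAD accumulates by e^(0.0326×10/12) = 1.027539.
Forward (SEK per CAD) = 7.7323 × 1.0652931 / 1.027539 = 8.016402.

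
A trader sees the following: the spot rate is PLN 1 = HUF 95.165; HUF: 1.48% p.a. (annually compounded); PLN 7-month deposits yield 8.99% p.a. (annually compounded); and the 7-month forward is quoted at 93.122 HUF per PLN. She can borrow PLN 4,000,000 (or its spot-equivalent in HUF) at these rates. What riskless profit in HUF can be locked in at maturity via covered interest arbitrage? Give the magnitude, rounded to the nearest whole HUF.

HUF 7,734,473

T = 7/12 years.
Keep in PLN, deliver into the forward: 4,000,000·1.05149904037·93.122 = HUF 391,670,774.55.
Swap to HUF now, deposit: 4,000,000·95.165·1.00860689828 = HUF 383,936,301.90.
The quoted forward overvalues PLN, so borrow HUF, buy PLN at spot, deposit the PLN at 8.99%, and sell the proceeds forward at 93.122.
Arbitrage profit = |391,670,774.55 − 383,936,301.90| = HUF 7,734,473.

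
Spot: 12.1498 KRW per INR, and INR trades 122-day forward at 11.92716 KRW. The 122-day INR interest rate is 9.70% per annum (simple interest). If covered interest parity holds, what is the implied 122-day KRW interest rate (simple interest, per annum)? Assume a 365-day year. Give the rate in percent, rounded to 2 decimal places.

4.04%

T = 122/365 years.
CIP gives F = S · g_KRW/g_INR, so g_KRW/g_INR = 11.92716/12.1498 = 0.9816754.
The INR side grows by 1 + 0.0970×122/365 = 1.0324219.
That pins the KRW growth at 1.0135032.
(1.0135032 − 1)/T = 0.040399, i.e. 4.04%.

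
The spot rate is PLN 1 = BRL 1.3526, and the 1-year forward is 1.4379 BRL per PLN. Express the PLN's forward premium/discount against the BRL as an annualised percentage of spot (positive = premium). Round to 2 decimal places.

+6.31%

T = 1 year.
Period premium: (1.4379 − 1.3526)/1.3526 = 0.0630637.
Annualise by dividing by T: 0.0630637 / 1 = 0.063064 → 6.31%.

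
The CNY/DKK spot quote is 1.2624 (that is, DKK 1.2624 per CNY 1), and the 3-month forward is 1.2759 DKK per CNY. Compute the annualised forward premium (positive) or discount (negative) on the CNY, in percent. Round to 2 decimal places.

+4.28%

T = 3/12 years.
(F − S)/S = (1.2759 − 1.2624)/1.2624 = 0.0106939.
Annualise by dividing by T: 0.0106939 / (3/12) = 0.042776 → 4.28%.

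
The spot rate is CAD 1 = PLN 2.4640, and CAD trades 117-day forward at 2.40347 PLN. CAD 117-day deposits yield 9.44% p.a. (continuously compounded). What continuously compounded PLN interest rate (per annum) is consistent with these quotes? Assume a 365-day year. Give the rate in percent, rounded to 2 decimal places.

T = 117/365 years.
CIP gives F = S · g_PLN/g_CAD, so g_PLN/g_CAD = 2.40347/2.464 = 0.9754343.
CAD growth factor: e^(0.0944×117/365) = 1.0307222.
So the PLN growth factor = 1.0054018.
Take logs: ln 1.0054018 / (117/365) = 0.016806, so 1.68%.

1.68%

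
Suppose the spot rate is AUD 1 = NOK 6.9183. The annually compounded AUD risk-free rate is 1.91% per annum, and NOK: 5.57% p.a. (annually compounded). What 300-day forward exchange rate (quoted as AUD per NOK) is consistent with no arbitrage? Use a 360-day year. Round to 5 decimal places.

0.14036

T = 300/360 years.
Growth of 1 NOK over T: (1 + 0.0557)^(300/360) = 1.0462057.
AUD growth factor: (1 + 0.0191)^(300/360) = 1.0158915.
Forward (NOK per AUD) = 6.9183 × 1.0462057 / 1.0158915 = 7.124742.
Invert for AUD per NOK: 1 / 7.124742 = 0.14036.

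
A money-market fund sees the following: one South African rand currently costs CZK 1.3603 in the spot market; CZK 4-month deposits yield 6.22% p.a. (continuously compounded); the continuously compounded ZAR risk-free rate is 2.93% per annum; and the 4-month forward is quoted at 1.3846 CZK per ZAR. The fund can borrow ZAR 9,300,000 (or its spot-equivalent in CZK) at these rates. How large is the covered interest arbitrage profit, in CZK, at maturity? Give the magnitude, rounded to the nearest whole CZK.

CZK 87,338

T = 4/12 years.
Invest the ZAR and cover forward: 9,300,000 × 1.0098145162 × 1.3846 = CZK 13,003,159.37.
Convert at spot and invest in CZK: 9,300,000 × 1.3603 × 1.0209497621 = CZK 12,915,821.04.
The quoted forward overvalues ZAR, so borrow CZK, buy ZAR at spot, deposit the ZAR at 2.93%, and sell the proceeds forward at 1.3846.
Arbitrage profit = |13,003,159.37 − 12,915,821.04| = CZK 87,338.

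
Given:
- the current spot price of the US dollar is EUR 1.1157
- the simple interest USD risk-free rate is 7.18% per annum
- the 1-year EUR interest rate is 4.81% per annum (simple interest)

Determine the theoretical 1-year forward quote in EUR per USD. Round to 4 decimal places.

T = 1 year.
EUR growth factor: 1 + 0.0481×1 = 1.048100.
USD accumulates by 1 + 0.0718×1 = 1.071800.
CIP: F = S · (grow EUR)/(grow USD) = 1.1157 × 1.048100/1.071800 = 1.091029 EUR per USD.

1.0910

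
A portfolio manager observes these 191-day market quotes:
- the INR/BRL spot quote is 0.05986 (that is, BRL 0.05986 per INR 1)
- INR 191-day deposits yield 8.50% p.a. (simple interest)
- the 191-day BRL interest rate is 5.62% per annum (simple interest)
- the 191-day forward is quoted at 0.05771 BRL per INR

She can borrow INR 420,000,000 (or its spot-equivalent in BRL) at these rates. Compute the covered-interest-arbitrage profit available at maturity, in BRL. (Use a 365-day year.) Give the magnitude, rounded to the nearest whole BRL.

BRL 564,270

T = 191/365 years.
Invest the INR and cover forward: 420,000,000 × 1.0444794521 × 0.05771 = BRL 25,316,301.86.
Convert at spot and invest in BRL: 420,000,000 × 0.05986 × 1.0294087671 = BRL 25,880,571.70.
The quoted forward undervalues INR, so borrow INR, convert to BRL at spot, deposit the BRL at 5.62%, and buy INR forward at 0.05771 to cover the loan.
The gap between the two covered legs is BRL 564,270.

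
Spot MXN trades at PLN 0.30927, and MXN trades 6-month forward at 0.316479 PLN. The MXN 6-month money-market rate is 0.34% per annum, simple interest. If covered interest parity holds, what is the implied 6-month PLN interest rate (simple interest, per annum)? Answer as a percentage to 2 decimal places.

5.01%

T = 6/12 years.
By CIP, F/S equals the PLN-to-MXN growth ratio: 0.316479/0.30927 = 1.0233097.
MXN growth factor: 1 + 0.0034×6/12 = 1.001700.
That pins the PLN growth at 1.0250493.
r = (1.0250493 − 1)/(6/12) = 0.050099 → 5.01%.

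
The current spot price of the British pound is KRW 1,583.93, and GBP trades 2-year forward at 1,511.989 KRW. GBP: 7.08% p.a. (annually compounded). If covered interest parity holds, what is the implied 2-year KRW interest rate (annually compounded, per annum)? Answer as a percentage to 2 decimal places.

4.62%

T = 2 years.
By CIP, F/S equals the KRW-to-GBP growth ratio: 1511.989/1583.93 = 0.9545807.
The GBP side grows by (1 + 0.0708)^2 = 1.1466126.
That pins the KRW growth at 1.0945343.
Annualise: 1.0945343^(1/2) − 1 = 0.046200 = 4.62%.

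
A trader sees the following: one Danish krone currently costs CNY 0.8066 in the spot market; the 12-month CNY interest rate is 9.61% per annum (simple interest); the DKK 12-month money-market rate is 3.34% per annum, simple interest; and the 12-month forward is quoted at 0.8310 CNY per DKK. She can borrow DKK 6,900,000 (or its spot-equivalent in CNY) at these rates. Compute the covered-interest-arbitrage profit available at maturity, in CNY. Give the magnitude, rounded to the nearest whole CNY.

T = 1 year.
Invest the DKK and cover forward: 6,900,000 × 1.033400 × 0.8310 = CNY 5,925,412.26.
Convert at spot and invest in CNY: 6,900,000 × 0.8066 × 1.096100 = CNY 6,100,388.39.
The quoted forward undervalues DKK, so borrow DKK, convert to CNY at spot, deposit the CNY at 9.61%, and buy DKK forward at 0.8310 to cover the loan.
The gap between the two covered legs is CNY 174,976.

CNY 174,976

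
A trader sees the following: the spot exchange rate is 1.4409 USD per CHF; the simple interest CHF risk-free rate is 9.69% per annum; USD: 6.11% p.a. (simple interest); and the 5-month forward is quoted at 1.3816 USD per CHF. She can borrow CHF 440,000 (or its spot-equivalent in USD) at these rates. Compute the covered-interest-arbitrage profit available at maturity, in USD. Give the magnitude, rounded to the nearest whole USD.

T = 5/12 years.
Keep in CHF, deliver into the forward: 440,000·1.040375·1.3816 = USD 632,448.12.
Swap to USD now, deposit: 440,000·1.4409·1.02545833 = USD 650,136.48.
The quoted forward undervalues CHF, so borrow CHF, convert to USD at spot, deposit the USD at 6.11%, and buy CHF forward at 1.3816 to cover the loan.
The gap between the two covered legs is USD 17,688.

USD 17,688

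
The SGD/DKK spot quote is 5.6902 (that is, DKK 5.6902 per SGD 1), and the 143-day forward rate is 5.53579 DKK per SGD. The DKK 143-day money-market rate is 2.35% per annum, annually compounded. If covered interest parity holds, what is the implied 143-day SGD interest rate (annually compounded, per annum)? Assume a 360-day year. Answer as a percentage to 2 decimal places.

T = 143/360 years.
By CIP, F/S equals the DKK-to-SGD growth ratio: 5.53579/5.6902 = 0.9728639.
The DKK side grows by (1 + 0.0235)^(143/360) = 1.0092694.
Hence g_SGD = 1.037421.
r = 1.037421^(360/143) − 1 = 0.096899 → 9.69%.

9.69%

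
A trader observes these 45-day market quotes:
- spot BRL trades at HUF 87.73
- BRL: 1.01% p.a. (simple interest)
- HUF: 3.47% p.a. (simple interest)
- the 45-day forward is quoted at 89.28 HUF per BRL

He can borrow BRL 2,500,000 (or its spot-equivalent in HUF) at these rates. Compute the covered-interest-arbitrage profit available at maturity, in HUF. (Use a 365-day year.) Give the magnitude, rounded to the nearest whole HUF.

T = 45/365 years.
Route A — deposit BRL, sell forward: 2,500,000 × 1.00124520548 × 89.28 = HUF 223,477,929.86.
Route B — convert at spot, deposit HUF: 2,500,000 × 87.73 × 1.00427808219 = HUF 220,263,290.38.
The quoted forward overvalues BRL, so borrow HUF, buy BRL at spot, deposit the BRL at 1.01%, and sell the proceeds forward at 89.28.
Arbitrage profit = |223,477,929.86 − 220,263,290.38| = HUF 3,214,639.

HUF 3,214,639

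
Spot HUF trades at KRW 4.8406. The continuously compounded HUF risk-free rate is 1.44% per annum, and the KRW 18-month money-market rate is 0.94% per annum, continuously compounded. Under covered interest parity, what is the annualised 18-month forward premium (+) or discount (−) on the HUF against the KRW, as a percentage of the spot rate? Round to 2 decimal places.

-0.50%

T = 18/12 years.
CIP forward (KRW per HUF) = 4.8406 × 1.0141999/1.021835 = 4.8044313.
Annualised premium = (F − S)/S × (1/T) = (4.8044313 − 4.8406)/4.8406 ÷ (18/12) = -0.50%.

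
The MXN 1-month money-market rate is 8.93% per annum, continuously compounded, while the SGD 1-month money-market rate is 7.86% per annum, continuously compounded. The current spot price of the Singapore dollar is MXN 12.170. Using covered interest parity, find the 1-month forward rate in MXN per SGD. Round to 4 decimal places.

12.1809

T = 1/12 years.
MXN growth factor: e^(0.0893×1/12) = 1.00746942.
Growth of 1 SGD over T: e^(0.0786×1/12) = 1.0065715.
So F = 12.17 × 1.00746942 / 1.0065715 = 12.180856 (MXN/SGD).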